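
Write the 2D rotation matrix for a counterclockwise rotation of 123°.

Rotation matrix formula: [[cos θ, -sin θ], [sin θ, cos θ]]
For θ = 123°:
cos(123°) = -0.5446
sin(123°) = 0.8387
Result: [[-0.5446, -0.8387], [0.8387, -0.5446]]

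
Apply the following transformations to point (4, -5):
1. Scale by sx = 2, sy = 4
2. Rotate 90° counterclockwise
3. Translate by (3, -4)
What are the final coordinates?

Step 1: Scale → (8, -20)
Step 2: Rotate 90° → (20, 8)
Step 3: Translate → (23, 4)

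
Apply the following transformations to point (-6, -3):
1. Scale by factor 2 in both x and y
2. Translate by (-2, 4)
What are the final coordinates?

Step 1: Scale (-6, -3) by 2 → (-12, -6)
Step 2: Translate by (-2, 4) → (-14, -2)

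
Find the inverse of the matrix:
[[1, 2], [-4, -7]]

For [[a,b],[c,d]], inverse = (1/det)·[[d,-b],[-c,a]]
det = (1)(-7) - (2)(-4) = -7 - -8 = 1
Inverse = [[-7, -2], [4, 1]]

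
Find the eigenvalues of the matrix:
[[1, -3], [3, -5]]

Characteristic equation: det(A - λI) = 0
λ² - (trace)λ + (det) = 0
trace = 1 + -5 = -4, det = (1)(-5) - (-3)(3) = 4
λ² - (-4)λ + (4) = 0
λ = (-4 ± √((-4)² - 4·(4))) / 2 = (-4 ± √0) / 2
Solving: λ = -2, -2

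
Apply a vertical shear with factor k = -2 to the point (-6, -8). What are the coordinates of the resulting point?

Shear matrix for vertical shear with factor k = -2:
[[1, 0], [-2, 1]]
Result: (-6, -8) → (-6, 4)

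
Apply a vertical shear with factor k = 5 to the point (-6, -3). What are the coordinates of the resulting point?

Shear matrix for vertical shear with factor k = 5:
[[1, 0], [5, 1]]
Result: (-6, -3) → (-6, -33)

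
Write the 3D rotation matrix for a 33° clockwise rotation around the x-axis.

Rotation matrix for clockwise 33° around x-axis:
A clockwise rotation by 33° is a counterclockwise rotation by -33°.
cos(-33°) = 0.8387, sin(-33°) = -0.5446
Result: [[1, 0, 0], [0, 0.8387, 0.5446], [0, -0.5446, 0.8387]]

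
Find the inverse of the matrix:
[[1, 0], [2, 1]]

For [[a,b],[c,d]], inverse = (1/det)·[[d,-b],[-c,a]]
det = (1)(1) - (0)(2) = 1 - 0 = 1
Inverse = [[1, 0], [-2, 1]]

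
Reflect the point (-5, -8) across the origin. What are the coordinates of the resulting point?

Reflection across origin: (-5, -8) → (5, 8)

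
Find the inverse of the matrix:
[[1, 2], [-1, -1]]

For [[a,b],[c,d]], inverse = (1/det)·[[d,-b],[-c,a]]
det = (1)(-1) - (2)(-1) = -1 - -2 = 1
Inverse = [[-1, -2], [1, 1]]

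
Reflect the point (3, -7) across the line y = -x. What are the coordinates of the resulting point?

Reflection across line y = -x: (3, -7) → (7, -3)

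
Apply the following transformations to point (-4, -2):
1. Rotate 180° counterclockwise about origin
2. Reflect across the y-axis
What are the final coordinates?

Step 1: Rotate 180° → (4, 2)
Step 2: Reflect across y-axis → (-4, 2)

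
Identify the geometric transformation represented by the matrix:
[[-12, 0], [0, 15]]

This matrix represents: non-uniform scaling by sx = -12, sy = 15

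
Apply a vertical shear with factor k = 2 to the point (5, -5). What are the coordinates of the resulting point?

Shear matrix for vertical shear with factor k = 2:
[[1, 0], [2, 1]]
Result: (5, -5) → (5, 5)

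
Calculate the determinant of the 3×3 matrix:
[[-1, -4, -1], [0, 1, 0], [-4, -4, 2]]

Expansion along first row:
det = -1·det([[1,0],[-4,2]]) - -4·det([[0,0],[-4,2]]) + -1·det([[0,1],[-4,-4]])
    = -1·(1·2 - 0·-4) - -4·(0·2 - 0·-4) + -1·(0·-4 - 1·-4)
    = -1·2 - -4·0 + -1·4
    = -2 + 0 + -4 = -6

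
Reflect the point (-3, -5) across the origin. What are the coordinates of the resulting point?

Reflection across origin: (-3, -5) → (3, 5)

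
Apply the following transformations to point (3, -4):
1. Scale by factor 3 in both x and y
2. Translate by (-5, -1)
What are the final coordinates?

Step 1: Scale (3, -4) by 3 → (9, -12)
Step 2: Translate by (-5, -1) → (4, -13)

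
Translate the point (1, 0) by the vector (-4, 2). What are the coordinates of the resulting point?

Translation by (-4, 2) (homogeneous matrix [[1, 0, -4], [0, 1, 2], [0, 0, 1]]):
x' = 1 + -4 = -3
y' = 0 + 2 = 2
Result: (-3, 2)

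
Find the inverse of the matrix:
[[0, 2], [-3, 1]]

For [[a,b],[c,d]], inverse = (1/det)·[[d,-b],[-c,a]]
det = (0)(1) - (2)(-3) = 0 - -6 = 6
Inverse = (1/6)·[[1, -2], [3, 0]]
= [[1/6, -1/3], [1/2, 0]]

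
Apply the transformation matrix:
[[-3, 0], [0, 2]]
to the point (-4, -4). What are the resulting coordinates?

Matrix multiplication:
[[-3, 0], [0, 2]] × [-4, -4]ᵀ
= [(-3)(-4) + (0)(-4), (0)(-4) + (2)(-4)]ᵀ
= [12, -8]ᵀ
Result: (12, -8)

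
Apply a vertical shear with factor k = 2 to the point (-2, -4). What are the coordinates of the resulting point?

Shear matrix for vertical shear with factor k = 2:
[[1, 0], [2, 1]]
Result: (-2, -4) → (-2, -8)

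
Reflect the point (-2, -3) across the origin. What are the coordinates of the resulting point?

Reflection across origin: (-2, -3) → (2, 3)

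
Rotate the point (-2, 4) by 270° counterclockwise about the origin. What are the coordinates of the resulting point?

Rotation matrix for 270°: [[cos 270°, -sin 270°], [sin 270°, cos 270°]] = [[0, 1], [-1, 0]]
[[0, 1], [-1, 0]] × [-2, 4]ᵀ = [4, 2]ᵀ
Result: (4, 2)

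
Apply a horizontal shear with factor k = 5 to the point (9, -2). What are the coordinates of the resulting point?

Shear matrix for horizontal shear with factor k = 5:
[[1, 5], [0, 1]]
Result: (9, -2) → (-1, -2)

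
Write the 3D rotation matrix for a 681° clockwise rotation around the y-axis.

Rotation matrix for clockwise 681° around y-axis:
A clockwise rotation by 681° is a counterclockwise rotation by -681°.
cos(-681°) = 0.7771, sin(-681°) = 0.6293
Result: [[0.7771, 0, 0.6293], [0, 1, 0], [-0.6293, 0, 0.7771]]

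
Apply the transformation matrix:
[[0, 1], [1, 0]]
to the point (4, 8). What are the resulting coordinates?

Matrix multiplication:
[[0, 1], [1, 0]] × [4, 8]ᵀ
= [(0)(4) + (1)(8), (1)(4) + (0)(8)]ᵀ
= [8, 4]ᵀ
Result: (8, 4)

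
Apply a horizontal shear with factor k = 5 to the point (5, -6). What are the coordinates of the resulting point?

Shear matrix for horizontal shear with factor k = 5:
[[1, 5], [0, 1]]
Result: (5, -6) → (-25, -6)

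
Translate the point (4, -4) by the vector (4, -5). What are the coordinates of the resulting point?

Translation by (4, -5) (homogeneous matrix [[1, 0, 4], [0, 1, -5], [0, 0, 1]]):
x' = 4 + 4 = 8
y' = -4 + -5 = -9
Result: (8, -9)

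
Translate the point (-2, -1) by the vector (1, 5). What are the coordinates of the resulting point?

Translation by (1, 5) (homogeneous matrix [[1, 0, 1], [0, 1, 5], [0, 0, 1]]):
x' = -2 + 1 = -1
y' = -1 + 5 = 4
Result: (-1, 4)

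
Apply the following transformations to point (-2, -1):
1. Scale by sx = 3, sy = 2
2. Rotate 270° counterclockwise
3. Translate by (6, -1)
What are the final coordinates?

Step 1: Scale → (-6, -2)
Step 2: Rotate 270° → (-2, 6)
Step 3: Translate → (4, 5)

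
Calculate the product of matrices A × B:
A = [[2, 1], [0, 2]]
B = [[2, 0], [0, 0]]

Matrix multiplication:
C[0][0] = 2×2 + 1×0 = 4
C[0][1] = 2×0 + 1×0 = 0
C[1][0] = 0×2 + 2×0 = 0
C[1][1] = 0×0 + 2×0 = 0
Result: [[4, 0], [0, 0]]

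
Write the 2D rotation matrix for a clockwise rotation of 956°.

Rotation matrix formula: [[cos θ, -sin θ], [sin θ, cos θ]]
A clockwise rotation by 956° is equivalent to a counterclockwise rotation by -956°.
For θ = -956°:
cos(-956°) = -0.5592
sin(-956°) = 0.8290
Result: [[-0.5592, -0.8290], [0.8290, -0.5592]]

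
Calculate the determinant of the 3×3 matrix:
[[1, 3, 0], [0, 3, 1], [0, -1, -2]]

Expansion along first row:
det = 1·det([[3,1],[-1,-2]]) - 3·det([[0,1],[0,-2]]) + 0·det([[0,3],[0,-1]])
    = 1·(3·-2 - 1·-1) - 3·(0·-2 - 1·0) + 0·(0·-1 - 3·0)
    = 1·-5 - 3·0 + 0·0
    = -5 + 0 + 0 = -5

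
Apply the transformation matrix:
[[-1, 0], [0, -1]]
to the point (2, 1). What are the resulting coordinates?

Matrix multiplication:
[[-1, 0], [0, -1]] × [2, 1]ᵀ
= [(-1)(2) + (0)(1), (0)(2) + (-1)(1)]ᵀ
= [-2, -1]ᵀ
Result: (-2, -1)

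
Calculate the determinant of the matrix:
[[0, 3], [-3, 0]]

For a 2×2 matrix [[a, b], [c, d]], det = ad - bc
det = (0)(0) - (3)(-3) = 0 - -9 = 9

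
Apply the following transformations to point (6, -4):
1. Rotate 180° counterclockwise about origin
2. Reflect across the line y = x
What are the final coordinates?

Step 1: Rotate 180° → (-6, 4)
Step 2: Reflect across line y = x → (4, -6)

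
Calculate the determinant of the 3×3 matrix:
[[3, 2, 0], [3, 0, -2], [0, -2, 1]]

Expansion along first row:
det = 3·det([[0,-2],[-2,1]]) - 2·det([[3,-2],[0,1]]) + 0·det([[3,0],[0,-2]])
    = 3·(0·1 - -2·-2) - 2·(3·1 - -2·0) + 0·(3·-2 - 0·0)
    = 3·-4 - 2·3 + 0·-6
    = -12 + -6 + 0 = -18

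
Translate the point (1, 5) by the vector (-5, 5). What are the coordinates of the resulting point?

Translation by (-5, 5) (homogeneous matrix [[1, 0, -5], [0, 1, 5], [0, 0, 1]]):
x' = 1 + -5 = -4
y' = 5 + 5 = 10
Result: (-4, 10)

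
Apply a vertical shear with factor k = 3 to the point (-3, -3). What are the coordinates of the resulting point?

Shear matrix for vertical shear with factor k = 3:
[[1, 0], [3, 1]]
Result: (-3, -3) → (-3, -12)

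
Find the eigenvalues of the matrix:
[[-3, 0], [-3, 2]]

Characteristic equation: det(A - λI) = 0
λ² - (trace)λ + (det) = 0
trace = -3 + 2 = -1, det = (-3)(2) - (0)(-3) = -6
λ² - (-1)λ + (-6) = 0
λ = (-1 ± √((-1)² - 4·(-6))) / 2 = (-1 ± √25) / 2
Solving: λ = -3, 2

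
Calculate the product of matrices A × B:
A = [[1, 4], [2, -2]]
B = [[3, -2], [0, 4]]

Matrix multiplication:
C[0][0] = 1×3 + 4×0 = 3
C[0][1] = 1×-2 + 4×4 = 14
C[1][0] = 2×3 + -2×0 = 6
C[1][1] = 2×-2 + -2×4 = -12
Result: [[3, 14], [6, -12]]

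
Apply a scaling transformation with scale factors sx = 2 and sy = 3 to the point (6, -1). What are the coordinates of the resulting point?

Scaling matrix:
[[2, 0], [0, 3]]
Result: (6 × 2, -1 × 3) = (12, -3)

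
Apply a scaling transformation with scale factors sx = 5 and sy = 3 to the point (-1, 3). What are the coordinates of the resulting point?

Scaling matrix:
[[5, 0], [0, 3]]
Result: (-1 × 5, 3 × 3) = (-5, 9)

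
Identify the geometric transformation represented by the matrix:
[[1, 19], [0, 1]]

This matrix represents: horizontal shear with factor 19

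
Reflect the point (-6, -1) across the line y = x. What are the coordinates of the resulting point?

Reflection across line y = x: (-6, -1) → (-1, -6)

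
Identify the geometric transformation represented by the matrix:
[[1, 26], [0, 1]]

This matrix represents: horizontal shear with factor 26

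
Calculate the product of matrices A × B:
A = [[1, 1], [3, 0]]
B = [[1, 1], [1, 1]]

Matrix multiplication:
C[0][0] = 1×1 + 1×1 = 2
C[0][1] = 1×1 + 1×1 = 2
C[1][0] = 3×1 + 0×1 = 3
C[1][1] = 3×1 + 0×1 = 3
Result: [[2, 2], [3, 3]]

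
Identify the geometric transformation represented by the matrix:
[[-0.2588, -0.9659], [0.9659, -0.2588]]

This matrix represents: rotation by 105° counterclockwise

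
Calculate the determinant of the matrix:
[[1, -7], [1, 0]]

For a 2×2 matrix [[a, b], [c, d]], det = ad - bc
det = (1)(0) - (-7)(1) = 0 - -7 = 7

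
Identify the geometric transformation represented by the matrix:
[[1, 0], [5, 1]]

This matrix represents: vertical shear with factor 5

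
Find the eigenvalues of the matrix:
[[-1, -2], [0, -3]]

Characteristic equation: det(A - λI) = 0
λ² - (trace)λ + (det) = 0
trace = -1 + -3 = -4, det = (-1)(-3) - (-2)(0) = 3
λ² - (-4)λ + (3) = 0
λ = (-4 ± √((-4)² - 4·(3))) / 2 = (-4 ± √4) / 2
Solving: λ = -3, -1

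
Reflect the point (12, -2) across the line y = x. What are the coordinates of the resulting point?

Reflection across line y = x: (12, -2) → (-2, 12)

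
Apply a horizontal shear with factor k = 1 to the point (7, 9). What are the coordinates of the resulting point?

Shear matrix for horizontal shear with factor k = 1:
[[1, 1], [0, 1]]
Result: (7, 9) → (16, 9)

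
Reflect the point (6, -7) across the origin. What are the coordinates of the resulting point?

Reflection across origin: (6, -7) → (-6, 7)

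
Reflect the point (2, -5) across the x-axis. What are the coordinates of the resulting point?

Reflection across x-axis: (2, -5) → (2, 5)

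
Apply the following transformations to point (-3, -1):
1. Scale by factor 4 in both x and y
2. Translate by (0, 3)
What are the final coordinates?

Step 1: Scale (-3, -1) by 4 → (-12, -4)
Step 2: Translate by (0, 3) → (-12, -1)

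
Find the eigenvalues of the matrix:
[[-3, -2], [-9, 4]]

Characteristic equation: det(A - λI) = 0
λ² - (trace)λ + (det) = 0
trace = -3 + 4 = 1, det = (-3)(4) - (-2)(-9) = -30
λ² - (1)λ + (-30) = 0
λ = (1 ± √((1)² - 4·(-30))) / 2 = (1 ± √121) / 2
Solving: λ = -5, 6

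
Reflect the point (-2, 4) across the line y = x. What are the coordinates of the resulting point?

Reflection across line y = x: (-2, 4) → (4, -2)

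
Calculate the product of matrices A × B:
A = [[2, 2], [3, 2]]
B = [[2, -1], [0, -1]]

Matrix multiplication:
C[0][0] = 2×2 + 2×0 = 4
C[0][1] = 2×-1 + 2×-1 = -4
C[1][0] = 3×2 + 2×0 = 6
C[1][1] = 3×-1 + 2×-1 = -5
Result: [[4, -4], [6, -5]]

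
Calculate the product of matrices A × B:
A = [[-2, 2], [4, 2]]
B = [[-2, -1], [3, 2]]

Matrix multiplication:
C[0][0] = -2×-2 + 2×3 = 10
C[0][1] = -2×-1 + 2×2 = 6
C[1][0] = 4×-2 + 2×3 = -2
C[1][1] = 4×-1 + 2×2 = 0
Result: [[10, 6], [-2, 0]]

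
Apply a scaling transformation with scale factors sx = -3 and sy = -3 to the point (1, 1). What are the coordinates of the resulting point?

Scaling matrix:
[[-3, 0], [0, -3]]
Result: (1 × -3, 1 × -3) = (-3, -3)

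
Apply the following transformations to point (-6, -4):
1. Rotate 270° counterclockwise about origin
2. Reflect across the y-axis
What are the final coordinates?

Step 1: Rotate 270° → (-4, 6)
Step 2: Reflect across y-axis → (4, 6)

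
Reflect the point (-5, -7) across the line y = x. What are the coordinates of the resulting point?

Reflection across line y = x: (-5, -7) → (-7, -5)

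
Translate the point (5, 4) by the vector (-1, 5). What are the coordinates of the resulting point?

Translation by (-1, 5) (homogeneous matrix [[1, 0, -1], [0, 1, 5], [0, 0, 1]]):
x' = 5 + -1 = 4
y' = 4 + 5 = 9
Result: (4, 9)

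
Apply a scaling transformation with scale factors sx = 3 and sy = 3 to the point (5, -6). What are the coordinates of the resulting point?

Scaling matrix:
[[3, 0], [0, 3]]
Result: (5 × 3, -6 × 3) = (15, -18)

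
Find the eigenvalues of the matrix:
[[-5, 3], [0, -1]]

Characteristic equation: det(A - λI) = 0
λ² - (trace)λ + (det) = 0
trace = -5 + -1 = -6, det = (-5)(-1) - (3)(0) = 5
λ² - (-6)λ + (5) = 0
λ = (-6 ± √((-6)² - 4·(5))) / 2 = (-6 ± √16) / 2
Solving: λ = -5, -1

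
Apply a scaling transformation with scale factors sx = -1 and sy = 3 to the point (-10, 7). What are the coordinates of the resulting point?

Scaling matrix:
[[-1, 0], [0, 3]]
Result: (-10 × -1, 7 × 3) = (10, 21)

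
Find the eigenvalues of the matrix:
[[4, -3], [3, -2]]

Characteristic equation: det(A - λI) = 0
λ² - (trace)λ + (det) = 0
trace = 4 + -2 = 2, det = (4)(-2) - (-3)(3) = 1
λ² - (2)λ + (1) = 0
λ = (2 ± √((2)² - 4·(1))) / 2 = (2 ± √0) / 2
Solving: λ = 1, 1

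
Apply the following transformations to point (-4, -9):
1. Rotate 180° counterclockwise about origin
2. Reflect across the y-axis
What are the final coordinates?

Step 1: Rotate 180° → (4, 9)
Step 2: Reflect across y-axis → (-4, 9)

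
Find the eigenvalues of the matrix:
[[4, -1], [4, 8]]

Characteristic equation: det(A - λI) = 0
λ² - (trace)λ + (det) = 0
trace = 4 + 8 = 12, det = (4)(8) - (-1)(4) = 36
λ² - (12)λ + (36) = 0
λ = (12 ± √((12)² - 4·(36))) / 2 = (12 ± √0) / 2
Solving: λ = 6, 6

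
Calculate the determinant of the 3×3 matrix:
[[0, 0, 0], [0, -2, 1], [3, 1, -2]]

Expansion along first row:
det = 0·det([[-2,1],[1,-2]]) - 0·det([[0,1],[3,-2]]) + 0·det([[0,-2],[3,1]])
    = 0·(-2·-2 - 1·1) - 0·(0·-2 - 1·3) + 0·(0·1 - -2·3)
    = 0·3 - 0·-3 + 0·6
    = 0 + 0 + 0 = 0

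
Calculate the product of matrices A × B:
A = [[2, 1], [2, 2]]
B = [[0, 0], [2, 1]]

Matrix multiplication:
C[0][0] = 2×0 + 1×2 = 2
C[0][1] = 2×0 + 1×1 = 1
C[1][0] = 2×0 + 2×2 = 4
C[1][1] = 2×0 + 2×1 = 2
Result: [[2, 1], [4, 2]]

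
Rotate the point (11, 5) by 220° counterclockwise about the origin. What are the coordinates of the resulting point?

Rotation matrix for 220°: [[cos 220°, -sin 220°], [sin 220°, cos 220°]] ≈ [[-0.766044, 0.642788], [-0.642788, -0.766044]]
[[-0.766044, 0.642788], [-0.642788, -0.766044]] × [11, 5]ᵀ ≈ [-5.2126, -10.9009]ᵀ
Result: (-5.2126, -10.9009)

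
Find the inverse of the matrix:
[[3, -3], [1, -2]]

For [[a,b],[c,d]], inverse = (1/det)·[[d,-b],[-c,a]]
det = (3)(-2) - (-3)(1) = -6 - -3 = -3
Inverse = (1/-3)·[[-2, 3], [-1, 3]]
= [[2/3, -1], [1/3, -1]]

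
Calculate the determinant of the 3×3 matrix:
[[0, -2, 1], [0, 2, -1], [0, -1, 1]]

Expansion along first row:
det = 0·det([[2,-1],[-1,1]]) - -2·det([[0,-1],[0,1]]) + 1·det([[0,2],[0,-1]])
    = 0·(2·1 - -1·-1) - -2·(0·1 - -1·0) + 1·(0·-1 - 2·0)
    = 0·1 - -2·0 + 1·0
    = 0 + 0 + 0 = 0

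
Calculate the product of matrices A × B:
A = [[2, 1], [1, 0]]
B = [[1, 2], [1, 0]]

Matrix multiplication:
C[0][0] = 2×1 + 1×1 = 3
C[0][1] = 2×2 + 1×0 = 4
C[1][0] = 1×1 + 0×1 = 1
C[1][1] = 1×2 + 0×0 = 2
Result: [[3, 4], [1, 2]]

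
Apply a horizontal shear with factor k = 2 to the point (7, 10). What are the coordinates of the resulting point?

Shear matrix for horizontal shear with factor k = 2:
[[1, 2], [0, 1]]
Result: (7, 10) → (27, 10)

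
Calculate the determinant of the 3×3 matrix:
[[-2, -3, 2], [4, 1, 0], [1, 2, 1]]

Expansion along first row:
det = -2·det([[1,0],[2,1]]) - -3·det([[4,0],[1,1]]) + 2·det([[4,1],[1,2]])
    = -2·(1·1 - 0·2) - -3·(4·1 - 0·1) + 2·(4·2 - 1·1)
    = -2·1 - -3·4 + 2·7
    = -2 + 12 + 14 = 24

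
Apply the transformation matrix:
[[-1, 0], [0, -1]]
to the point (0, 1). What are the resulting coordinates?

Matrix multiplication:
[[-1, 0], [0, -1]] × [0, 1]ᵀ
= [(-1)(0) + (0)(1), (0)(0) + (-1)(1)]ᵀ
= [0, -1]ᵀ
Result: (0, -1)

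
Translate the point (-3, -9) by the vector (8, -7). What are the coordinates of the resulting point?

Translation by (8, -7) (homogeneous matrix [[1, 0, 8], [0, 1, -7], [0, 0, 1]]):
x' = -3 + 8 = 5
y' = -9 + -7 = -16
Result: (5, -16)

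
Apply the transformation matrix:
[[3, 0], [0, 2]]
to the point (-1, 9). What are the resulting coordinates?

Matrix multiplication:
[[3, 0], [0, 2]] × [-1, 9]ᵀ
= [(3)(-1) + (0)(9), (0)(-1) + (2)(9)]ᵀ
= [-3, 18]ᵀ
Result: (-3, 18)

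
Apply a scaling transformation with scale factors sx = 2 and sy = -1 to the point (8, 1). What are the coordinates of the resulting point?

Scaling matrix:
[[2, 0], [0, -1]]
Result: (8 × 2, 1 × -1) = (16, -1)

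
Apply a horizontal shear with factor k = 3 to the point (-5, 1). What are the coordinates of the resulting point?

Shear matrix for horizontal shear with factor k = 3:
[[1, 3], [0, 1]]
Result: (-5, 1) → (-2, 1)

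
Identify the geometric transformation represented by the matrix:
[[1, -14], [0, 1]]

This matrix represents: horizontal shear with factor -14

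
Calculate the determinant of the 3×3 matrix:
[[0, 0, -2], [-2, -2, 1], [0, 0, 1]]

Expansion along first row:
det = 0·det([[-2,1],[0,1]]) - 0·det([[-2,1],[0,1]]) + -2·det([[-2,-2],[0,0]])
    = 0·(-2·1 - 1·0) - 0·(-2·1 - 1·0) + -2·(-2·0 - -2·0)
    = 0·-2 - 0·-2 + -2·0
    = 0 + 0 + 0 = 0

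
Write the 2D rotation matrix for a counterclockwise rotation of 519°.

Rotation matrix formula: [[cos θ, -sin θ], [sin θ, cos θ]]
For θ = 519°:
cos(519°) = -0.9336
sin(519°) = 0.3584
Result: [[-0.9336, -0.3584], [0.3584, -0.9336]]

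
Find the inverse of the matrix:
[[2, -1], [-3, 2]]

For [[a,b],[c,d]], inverse = (1/det)·[[d,-b],[-c,a]]
det = (2)(2) - (-1)(-3) = 4 - 3 = 1
Inverse = [[2, 1], [3, 2]]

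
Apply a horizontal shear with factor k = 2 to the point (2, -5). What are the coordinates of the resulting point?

Shear matrix for horizontal shear with factor k = 2:
[[1, 2], [0, 1]]
Result: (2, -5) → (-8, -5)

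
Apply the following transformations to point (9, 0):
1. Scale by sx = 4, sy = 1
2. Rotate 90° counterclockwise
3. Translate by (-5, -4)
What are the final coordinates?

Step 1: Scale → (36, 0)
Step 2: Rotate 90° → (0, 36)
Step 3: Translate → (-5, 32)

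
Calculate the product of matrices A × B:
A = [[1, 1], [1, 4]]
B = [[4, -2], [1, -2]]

Matrix multiplication:
C[0][0] = 1×4 + 1×1 = 5
C[0][1] = 1×-2 + 1×-2 = -4
C[1][0] = 1×4 + 4×1 = 8
C[1][1] = 1×-2 + 4×-2 = -10
Result: [[5, -4], [8, -10]]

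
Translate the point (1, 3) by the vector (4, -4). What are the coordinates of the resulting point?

Translation by (4, -4) (homogeneous matrix [[1, 0, 4], [0, 1, -4], [0, 0, 1]]):
x' = 1 + 4 = 5
y' = 3 + -4 = -1
Result: (5, -1)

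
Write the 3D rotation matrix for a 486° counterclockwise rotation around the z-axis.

Rotation matrix for counterclockwise 486° around z-axis:
cos(486°) = -0.5878, sin(486°) = 0.8090
Result: [[-0.5878, -0.8090, 0], [0.8090, -0.5878, 0], [0, 0, 1]]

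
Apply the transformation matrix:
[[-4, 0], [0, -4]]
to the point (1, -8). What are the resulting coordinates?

Matrix multiplication:
[[-4, 0], [0, -4]] × [1, -8]ᵀ
= [(-4)(1) + (0)(-8), (0)(1) + (-4)(-8)]ᵀ
= [-4, 32]ᵀ
Result: (-4, 32)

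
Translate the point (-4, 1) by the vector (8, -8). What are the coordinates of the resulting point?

Translation by (8, -8) (homogeneous matrix [[1, 0, 8], [0, 1, -8], [0, 0, 1]]):
x' = -4 + 8 = 4
y' = 1 + -8 = -7
Result: (4, -7)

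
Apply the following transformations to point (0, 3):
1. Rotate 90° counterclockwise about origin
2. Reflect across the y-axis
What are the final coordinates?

Step 1: Rotate 90° → (-3, 0)
Step 2: Reflect across y-axis → (3, 0)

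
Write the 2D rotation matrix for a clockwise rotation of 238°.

Rotation matrix formula: [[cos θ, -sin θ], [sin θ, cos θ]]
A clockwise rotation by 238° is equivalent to a counterclockwise rotation by -238°.
For θ = -238°:
cos(-238°) = -0.5299
sin(-238°) = 0.8480
Result: [[-0.5299, -0.8480], [0.8480, -0.5299]]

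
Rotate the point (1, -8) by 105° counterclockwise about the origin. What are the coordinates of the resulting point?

Rotation matrix for 105°: [[cos 105°, -sin 105°], [sin 105°, cos 105°]] ≈ [[-0.258819, -0.965926], [0.965926, -0.258819]]
[[-0.258819, -0.965926], [0.965926, -0.258819]] × [1, -8]ᵀ ≈ [7.4686, 3.0365]ᵀ
Result: (7.4686, 3.0365)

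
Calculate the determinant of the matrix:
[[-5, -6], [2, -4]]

For a 2×2 matrix [[a, b], [c, d]], det = ad - bc
det = (-5)(-4) - (-6)(2) = 20 - -12 = 32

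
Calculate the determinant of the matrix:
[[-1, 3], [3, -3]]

For a 2×2 matrix [[a, b], [c, d]], det = ad - bc
det = (-1)(-3) - (3)(3) = 3 - 9 = -6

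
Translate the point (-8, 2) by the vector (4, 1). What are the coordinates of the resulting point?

Translation by (4, 1) (homogeneous matrix [[1, 0, 4], [0, 1, 1], [0, 0, 1]]):
x' = -8 + 4 = -4
y' = 2 + 1 = 3
Result: (-4, 3)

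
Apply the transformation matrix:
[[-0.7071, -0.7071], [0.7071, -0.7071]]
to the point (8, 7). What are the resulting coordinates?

Matrix multiplication:
[[-0.7071, -0.7071], [0.7071, -0.7071]] × [8, 7]ᵀ
= [(-0.7071)(8) + (-0.7071)(7), (0.7071)(8) + (-0.7071)(7)]ᵀ
= [-10.6065, 0.7071]ᵀ
Result: (-10.6065, 0.7071)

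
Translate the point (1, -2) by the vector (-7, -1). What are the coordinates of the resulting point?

Translation by (-7, -1) (homogeneous matrix [[1, 0, -7], [0, 1, -1], [0, 0, 1]]):
x' = 1 + -7 = -6
y' = -2 + -1 = -3
Result: (-6, -3)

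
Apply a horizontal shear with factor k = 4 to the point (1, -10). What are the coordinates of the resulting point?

Shear matrix for horizontal shear with factor k = 4:
[[1, 4], [0, 1]]
Result: (1, -10) → (-39, -10)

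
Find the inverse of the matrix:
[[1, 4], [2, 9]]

For [[a,b],[c,d]], inverse = (1/det)·[[d,-b],[-c,a]]
det = (1)(9) - (4)(2) = 9 - 8 = 1
Inverse = [[9, -4], [-2, 1]]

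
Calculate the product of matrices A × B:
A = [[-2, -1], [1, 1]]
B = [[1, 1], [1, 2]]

Matrix multiplication:
C[0][0] = -2×1 + -1×1 = -3
C[0][1] = -2×1 + -1×2 = -4
C[1][0] = 1×1 + 1×1 = 2
C[1][1] = 1×1 + 1×2 = 3
Result: [[-3, -4], [2, 3]]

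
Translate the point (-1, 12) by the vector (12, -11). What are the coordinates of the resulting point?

Translation by (12, -11) (homogeneous matrix [[1, 0, 12], [0, 1, -11], [0, 0, 1]]):
x' = -1 + 12 = 11
y' = 12 + -11 = 1
Result: (11, 1)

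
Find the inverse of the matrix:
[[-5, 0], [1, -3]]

For [[a,b],[c,d]], inverse = (1/det)·[[d,-b],[-c,a]]
det = (-5)(-3) - (0)(1) = 15 - 0 = 15
Inverse = (1/15)·[[-3, 0], [-1, -5]]
= [[-1/5, 0], [-1/15, -1/3]]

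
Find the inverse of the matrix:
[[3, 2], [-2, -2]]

For [[a,b],[c,d]], inverse = (1/det)·[[d,-b],[-c,a]]
det = (3)(-2) - (2)(-2) = -6 - -4 = -2
Inverse = (1/-2)·[[-2, -2], [2, 3]]
= [[1, 1], [-1, -3/2]]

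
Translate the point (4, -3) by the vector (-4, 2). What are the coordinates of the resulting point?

Translation by (-4, 2) (homogeneous matrix [[1, 0, -4], [0, 1, 2], [0, 0, 1]]):
x' = 4 + -4 = 0
y' = -3 + 2 = -1
Result: (0, -1)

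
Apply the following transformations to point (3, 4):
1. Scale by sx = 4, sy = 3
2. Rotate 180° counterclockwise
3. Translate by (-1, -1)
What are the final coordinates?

Step 1: Scale → (12, 12)
Step 2: Rotate 180° → (-12, -12)
Step 3: Translate → (-13, -13)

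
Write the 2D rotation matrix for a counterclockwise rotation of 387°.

Rotation matrix formula: [[cos θ, -sin θ], [sin θ, cos θ]]
For θ = 387°:
cos(387°) = 0.8910
sin(387°) = 0.4540
Result: [[0.8910, -0.4540], [0.4540, 0.8910]]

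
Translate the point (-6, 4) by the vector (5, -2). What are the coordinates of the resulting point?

Translation by (5, -2) (homogeneous matrix [[1, 0, 5], [0, 1, -2], [0, 0, 1]]):
x' = -6 + 5 = -1
y' = 4 + -2 = 2
Result: (-1, 2)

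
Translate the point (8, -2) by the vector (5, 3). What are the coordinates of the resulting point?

Translation by (5, 3) (homogeneous matrix [[1, 0, 5], [0, 1, 3], [0, 0, 1]]):
x' = 8 + 5 = 13
y' = -2 + 3 = 1
Result: (13, 1)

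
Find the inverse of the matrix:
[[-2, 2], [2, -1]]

For [[a,b],[c,d]], inverse = (1/det)·[[d,-b],[-c,a]]
det = (-2)(-1) - (2)(2) = 2 - 4 = -2
Inverse = (1/-2)·[[-1, -2], [-2, -2]]
= [[1/2, 1], [1, 1]]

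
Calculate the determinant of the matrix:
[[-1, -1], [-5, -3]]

For a 2×2 matrix [[a, b], [c, d]], det = ad - bc
det = (-1)(-3) - (-1)(-5) = 3 - 5 = -2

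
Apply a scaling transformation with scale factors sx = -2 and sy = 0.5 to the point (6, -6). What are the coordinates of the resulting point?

Scaling matrix:
[[-2, 0], [0, 0.50]]
Result: (6 × -2, -6 × 0.5) = (-12, -3)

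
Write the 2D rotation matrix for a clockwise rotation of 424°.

Rotation matrix formula: [[cos θ, -sin θ], [sin θ, cos θ]]
A clockwise rotation by 424° is equivalent to a counterclockwise rotation by -424°.
For θ = -424°:
cos(-424°) = 0.4384
sin(-424°) = -0.8988
Result: [[0.4384, 0.8988], [-0.8988, 0.4384]]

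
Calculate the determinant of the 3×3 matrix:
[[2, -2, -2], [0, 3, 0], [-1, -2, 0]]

Expansion along first row:
det = 2·det([[3,0],[-2,0]]) - -2·det([[0,0],[-1,0]]) + -2·det([[0,3],[-1,-2]])
    = 2·(3·0 - 0·-2) - -2·(0·0 - 0·-1) + -2·(0·-2 - 3·-1)
    = 2·0 - -2·0 + -2·3
    = 0 + 0 + -6 = -6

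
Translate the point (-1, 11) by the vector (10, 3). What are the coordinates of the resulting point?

Translation by (10, 3) (homogeneous matrix [[1, 0, 10], [0, 1, 3], [0, 0, 1]]):
x' = -1 + 10 = 9
y' = 11 + 3 = 14
Result: (9, 14)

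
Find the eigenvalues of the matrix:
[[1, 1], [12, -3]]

Characteristic equation: det(A - λI) = 0
λ² - (trace)λ + (det) = 0
trace = 1 + -3 = -2, det = (1)(-3) - (1)(12) = -15
λ² - (-2)λ + (-15) = 0
λ = (-2 ± √((-2)² - 4·(-15))) / 2 = (-2 ± √64) / 2
Solving: λ = -5, 3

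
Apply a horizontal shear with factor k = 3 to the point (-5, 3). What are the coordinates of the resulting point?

Shear matrix for horizontal shear with factor k = 3:
[[1, 3], [0, 1]]
Result: (-5, 3) → (4, 3)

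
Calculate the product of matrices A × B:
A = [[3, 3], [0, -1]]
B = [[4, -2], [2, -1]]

Matrix multiplication:
C[0][0] = 3×4 + 3×2 = 18
C[0][1] = 3×-2 + 3×-1 = -9
C[1][0] = 0×4 + -1×2 = -2
C[1][1] = 0×-2 + -1×-1 = 1
Result: [[18, -9], [-2, 1]]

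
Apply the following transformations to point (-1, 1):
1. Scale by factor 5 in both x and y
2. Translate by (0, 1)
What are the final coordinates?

Step 1: Scale (-1, 1) by 5 → (-5, 5)
Step 2: Translate by (0, 1) → (-5, 6)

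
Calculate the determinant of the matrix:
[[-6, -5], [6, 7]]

For a 2×2 matrix [[a, b], [c, d]], det = ad - bc
det = (-6)(7) - (-5)(6) = -42 - -30 = -12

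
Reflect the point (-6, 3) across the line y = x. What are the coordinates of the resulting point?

Reflection across line y = x: (-6, 3) → (3, -6)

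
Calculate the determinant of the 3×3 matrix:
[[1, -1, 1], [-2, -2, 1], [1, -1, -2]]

Expansion along first row:
det = 1·det([[-2,1],[-1,-2]]) - -1·det([[-2,1],[1,-2]]) + 1·det([[-2,-2],[1,-1]])
    = 1·(-2·-2 - 1·-1) - -1·(-2·-2 - 1·1) + 1·(-2·-1 - -2·1)
    = 1·5 - -1·3 + 1·4
    = 5 + 3 + 4 = 12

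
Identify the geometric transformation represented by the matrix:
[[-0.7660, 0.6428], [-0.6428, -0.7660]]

This matrix represents: rotation by 220° counterclockwise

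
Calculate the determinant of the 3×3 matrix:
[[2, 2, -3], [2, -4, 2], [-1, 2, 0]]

Expansion along first row:
det = 2·det([[-4,2],[2,0]]) - 2·det([[2,2],[-1,0]]) + -3·det([[2,-4],[-1,2]])
    = 2·(-4·0 - 2·2) - 2·(2·0 - 2·-1) + -3·(2·2 - -4·-1)
    = 2·-4 - 2·2 + -3·0
    = -8 + -4 + 0 = -12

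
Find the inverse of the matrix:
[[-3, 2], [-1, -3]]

For [[a,b],[c,d]], inverse = (1/det)·[[d,-b],[-c,a]]
det = (-3)(-3) - (2)(-1) = 9 - -2 = 11
Inverse = (1/11)·[[-3, -2], [1, -3]]
= [[-3/11, -2/11], [1/11, -3/11]]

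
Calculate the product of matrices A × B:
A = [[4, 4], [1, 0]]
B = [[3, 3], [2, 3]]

Matrix multiplication:
C[0][0] = 4×3 + 4×2 = 20
C[0][1] = 4×3 + 4×3 = 24
C[1][0] = 1×3 + 0×2 = 3
C[1][1] = 1×3 + 0×3 = 3
Result: [[20, 24], [3, 3]]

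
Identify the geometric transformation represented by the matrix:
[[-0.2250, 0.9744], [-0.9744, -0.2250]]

This matrix represents: rotation by 257° counterclockwise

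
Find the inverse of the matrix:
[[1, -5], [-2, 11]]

For [[a,b],[c,d]], inverse = (1/det)·[[d,-b],[-c,a]]
det = (1)(11) - (-5)(-2) = 11 - 10 = 1
Inverse = [[11, 5], [2, 1]]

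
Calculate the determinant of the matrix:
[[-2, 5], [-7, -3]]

For a 2×2 matrix [[a, b], [c, d]], det = ad - bc
det = (-2)(-3) - (5)(-7) = 6 - -35 = 41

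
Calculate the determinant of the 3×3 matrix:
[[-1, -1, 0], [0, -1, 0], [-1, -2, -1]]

Expansion along first row:
det = -1·det([[-1,0],[-2,-1]]) - -1·det([[0,0],[-1,-1]]) + 0·det([[0,-1],[-1,-2]])
    = -1·(-1·-1 - 0·-2) - -1·(0·-1 - 0·-1) + 0·(0·-2 - -1·-1)
    = -1·1 - -1·0 + 0·-1
    = -1 + 0 + 0 = -1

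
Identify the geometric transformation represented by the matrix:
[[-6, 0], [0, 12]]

This matrix represents: non-uniform scaling by sx = -6, sy = 12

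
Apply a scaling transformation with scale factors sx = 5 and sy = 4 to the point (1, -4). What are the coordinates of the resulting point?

Scaling matrix:
[[5, 0], [0, 4]]
Result: (1 × 5, -4 × 4) = (5, -16)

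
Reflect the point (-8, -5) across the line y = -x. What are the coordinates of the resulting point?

Reflection across line y = -x: (-8, -5) → (5, 8)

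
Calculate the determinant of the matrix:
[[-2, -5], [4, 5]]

For a 2×2 matrix [[a, b], [c, d]], det = ad - bc
det = (-2)(5) - (-5)(4) = -10 - -20 = 10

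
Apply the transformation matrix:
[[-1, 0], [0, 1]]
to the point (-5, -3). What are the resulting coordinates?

Matrix multiplication:
[[-1, 0], [0, 1]] × [-5, -3]ᵀ
= [(-1)(-5) + (0)(-3), (0)(-5) + (1)(-3)]ᵀ
= [5, -3]ᵀ
Result: (5, -3)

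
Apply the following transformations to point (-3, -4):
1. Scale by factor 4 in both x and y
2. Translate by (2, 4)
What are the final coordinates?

Step 1: Scale (-3, -4) by 4 → (-12, -16)
Step 2: Translate by (2, 4) → (-10, -12)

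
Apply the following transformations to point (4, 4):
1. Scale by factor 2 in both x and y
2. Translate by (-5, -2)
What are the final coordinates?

Step 1: Scale (4, 4) by 2 → (8, 8)
Step 2: Translate by (-5, -2) → (3, 6)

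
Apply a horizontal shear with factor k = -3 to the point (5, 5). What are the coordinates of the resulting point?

Shear matrix for horizontal shear with factor k = -3:
[[1, -3], [0, 1]]
Result: (5, 5) → (-10, 5)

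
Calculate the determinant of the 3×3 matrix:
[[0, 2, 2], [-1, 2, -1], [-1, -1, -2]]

Expansion along first row:
det = 0·det([[2,-1],[-1,-2]]) - 2·det([[-1,-1],[-1,-2]]) + 2·det([[-1,2],[-1,-1]])
    = 0·(2·-2 - -1·-1) - 2·(-1·-2 - -1·-1) + 2·(-1·-1 - 2·-1)
    = 0·-5 - 2·1 + 2·3
    = 0 + -2 + 6 = 4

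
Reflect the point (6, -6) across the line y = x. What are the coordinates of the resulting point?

Reflection across line y = x: (6, -6) → (-6, 6)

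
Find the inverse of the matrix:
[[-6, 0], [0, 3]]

For [[a,b],[c,d]], inverse = (1/det)·[[d,-b],[-c,a]]
det = (-6)(3) - (0)(0) = -18 - 0 = -18
Inverse = (1/-18)·[[3, 0], [0, -6]]
= [[-1/6, 0], [0, 1/3]]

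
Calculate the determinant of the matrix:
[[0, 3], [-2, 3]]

For a 2×2 matrix [[a, b], [c, d]], det = ad - bc
det = (0)(3) - (3)(-2) = 0 - -6 = 6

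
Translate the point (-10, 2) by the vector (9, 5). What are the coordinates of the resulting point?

Translation by (9, 5) (homogeneous matrix [[1, 0, 9], [0, 1, 5], [0, 0, 1]]):
x' = -10 + 9 = -1
y' = 2 + 5 = 7
Result: (-1, 7)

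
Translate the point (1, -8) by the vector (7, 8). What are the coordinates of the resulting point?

Translation by (7, 8) (homogeneous matrix [[1, 0, 7], [0, 1, 8], [0, 0, 1]]):
x' = 1 + 7 = 8
y' = -8 + 8 = 0
Result: (8, 0)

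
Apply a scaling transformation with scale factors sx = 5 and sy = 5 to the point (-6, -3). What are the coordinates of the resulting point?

Scaling matrix:
[[5, 0], [0, 5]]
Result: (-6 × 5, -3 × 5) = (-30, -15)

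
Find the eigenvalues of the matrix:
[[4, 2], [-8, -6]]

Characteristic equation: det(A - λI) = 0
λ² - (trace)λ + (det) = 0
trace = 4 + -6 = -2, det = (4)(-6) - (2)(-8) = -8
λ² - (-2)λ + (-8) = 0
λ = (-2 ± √((-2)² - 4·(-8))) / 2 = (-2 ± √36) / 2
Solving: λ = -4, 2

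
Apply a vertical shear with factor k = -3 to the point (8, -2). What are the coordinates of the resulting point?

Shear matrix for vertical shear with factor k = -3:
[[1, 0], [-3, 1]]
Result: (8, -2) → (8, -26)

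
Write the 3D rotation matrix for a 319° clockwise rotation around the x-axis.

Rotation matrix for clockwise 319° around x-axis:
A clockwise rotation by 319° is a counterclockwise rotation by -319°.
cos(-319°) = 0.7547, sin(-319°) = 0.6561
Result: [[1, 0, 0], [0, 0.7547, -0.6561], [0, 0.6561, 0.7547]]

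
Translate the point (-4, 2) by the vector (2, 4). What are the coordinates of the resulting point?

Translation by (2, 4) (homogeneous matrix [[1, 0, 2], [0, 1, 4], [0, 0, 1]]):
x' = -4 + 2 = -2
y' = 2 + 4 = 6
Result: (-2, 6)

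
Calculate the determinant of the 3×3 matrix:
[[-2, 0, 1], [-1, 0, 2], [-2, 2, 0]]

Expansion along first row:
det = -2·det([[0,2],[2,0]]) - 0·det([[-1,2],[-2,0]]) + 1·det([[-1,0],[-2,2]])
    = -2·(0·0 - 2·2) - 0·(-1·0 - 2·-2) + 1·(-1·2 - 0·-2)
    = -2·-4 - 0·4 + 1·-2
    = 8 + 0 + -2 = 6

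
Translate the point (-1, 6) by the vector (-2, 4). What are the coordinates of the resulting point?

Translation by (-2, 4) (homogeneous matrix [[1, 0, -2], [0, 1, 4], [0, 0, 1]]):
x' = -1 + -2 = -3
y' = 6 + 4 = 10
Result: (-3, 10)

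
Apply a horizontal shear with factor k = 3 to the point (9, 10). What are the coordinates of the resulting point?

Shear matrix for horizontal shear with factor k = 3:
[[1, 3], [0, 1]]
Result: (9, 10) → (39, 10)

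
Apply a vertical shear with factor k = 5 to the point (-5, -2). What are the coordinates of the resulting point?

Shear matrix for vertical shear with factor k = 5:
[[1, 0], [5, 1]]
Result: (-5, -2) → (-5, -27)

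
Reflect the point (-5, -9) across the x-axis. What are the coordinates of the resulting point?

Reflection across x-axis: (-5, -9) → (-5, 9)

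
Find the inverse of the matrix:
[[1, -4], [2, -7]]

For [[a,b],[c,d]], inverse = (1/det)·[[d,-b],[-c,a]]
det = (1)(-7) - (-4)(2) = -7 - -8 = 1
Inverse = [[-7, 4], [-2, 1]]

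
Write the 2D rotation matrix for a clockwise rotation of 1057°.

Rotation matrix formula: [[cos θ, -sin θ], [sin θ, cos θ]]
A clockwise rotation by 1057° is equivalent to a counterclockwise rotation by -1057°.
For θ = -1057°:
cos(-1057°) = 0.9205
sin(-1057°) = 0.3907
Result: [[0.9205, -0.3907], [0.3907, 0.9205]]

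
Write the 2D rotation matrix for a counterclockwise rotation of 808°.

Rotation matrix formula: [[cos θ, -sin θ], [sin θ, cos θ]]
For θ = 808°:
cos(808°) = 0.0349
sin(808°) = 0.9994
Result: [[0.0349, -0.9994], [0.9994, 0.0349]]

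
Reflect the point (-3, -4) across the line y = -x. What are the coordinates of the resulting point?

Reflection across line y = -x: (-3, -4) → (4, 3)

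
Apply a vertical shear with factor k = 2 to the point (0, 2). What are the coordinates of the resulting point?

Shear matrix for vertical shear with factor k = 2:
[[1, 0], [2, 1]]
Result: (0, 2) → (0, 2)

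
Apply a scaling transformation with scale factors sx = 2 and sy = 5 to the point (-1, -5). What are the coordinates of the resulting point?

Scaling matrix:
[[2, 0], [0, 5]]
Result: (-1 × 2, -5 × 5) = (-2, -25)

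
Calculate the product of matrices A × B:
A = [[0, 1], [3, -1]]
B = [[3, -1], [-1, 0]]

Matrix multiplication:
C[0][0] = 0×3 + 1×-1 = -1
C[0][1] = 0×-1 + 1×0 = 0
C[1][0] = 3×3 + -1×-1 = 10
C[1][1] = 3×-1 + -1×0 = -3
Result: [[-1, 0], [10, -3]]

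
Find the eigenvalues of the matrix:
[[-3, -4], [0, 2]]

Characteristic equation: det(A - λI) = 0
λ² - (trace)λ + (det) = 0
trace = -3 + 2 = -1, det = (-3)(2) - (-4)(0) = -6
λ² - (-1)λ + (-6) = 0
λ = (-1 ± √((-1)² - 4·(-6))) / 2 = (-1 ± √25) / 2
Solving: λ = -3, 2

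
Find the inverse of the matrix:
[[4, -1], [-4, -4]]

For [[a,b],[c,d]], inverse = (1/det)·[[d,-b],[-c,a]]
det = (4)(-4) - (-1)(-4) = -16 - 4 = -20
Inverse = (1/-20)·[[-4, 1], [4, 4]]
= [[1/5, -1/20], [-1/5, -1/5]]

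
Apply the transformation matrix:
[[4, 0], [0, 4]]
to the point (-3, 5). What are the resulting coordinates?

Matrix multiplication:
[[4, 0], [0, 4]] × [-3, 5]ᵀ
= [(4)(-3) + (0)(5), (0)(-3) + (4)(5)]ᵀ
= [-12, 20]ᵀ
Result: (-12, 20)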